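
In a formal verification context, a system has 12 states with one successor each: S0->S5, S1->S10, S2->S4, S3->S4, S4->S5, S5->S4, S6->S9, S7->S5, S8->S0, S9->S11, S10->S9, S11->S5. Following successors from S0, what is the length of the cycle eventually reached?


Trace from S0 until a state repeats:
  S0 -> S5 -> S4 -> S5
S5 first seen at step 1, revisited at step 3.
Cycle length = 3 - 1 = 2

2


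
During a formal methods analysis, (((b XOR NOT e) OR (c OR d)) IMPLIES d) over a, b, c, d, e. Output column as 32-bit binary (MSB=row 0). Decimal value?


Formula: (((b XOR NOT e) OR (c OR d)) IMPLIES d) over a, b, c, d, e (32 rows)
Evaluate each row (bits = a,b,c,d,e, MSB first):
  row 0 [00000]: (((0 XOR NOT 0) OR (0 OR 0)) IMPLIES 0) -> 0
  row 1 [00001]: (((0 XOR NOT 1) OR (0 OR 0)) IMPLIES 0) -> 1
  row 2 [00010]: (((0 XOR NOT 0) OR (0 OR 1)) IMPLIES 1) -> 1
  row 3 [00011]: (((0 XOR NOT 1) OR (0 OR 1)) IMPLIES 1) -> 1
  row 4 [00100]: (((0 XOR NOT 0) OR (1 OR 0)) IMPLIES 0) -> 0
  row 5 [00101]: (((0 XOR NOT 1) OR (1 OR 0)) IMPLIES 0) -> 0
  row 6 [00110]: (((0 XOR NOT 0) OR (1 OR 1)) IMPLIES 1) -> 1
  row 7 [00111]: (((0 XOR NOT 1) OR (1 OR 1)) IMPLIES 1) -> 1
  row 8 [01000]: (((1 XOR NOT 0) OR (0 OR 0)) IMPLIES 0) -> 1
  row 9 [01001]: (((1 XOR NOT 1) OR (0 OR 0)) IMPLIES 0) -> 0
  row 10 [01010]: (((1 XOR NOT 0) OR (0 OR 1)) IMPLIES 1) -> 1
  row 11 [01011]: (((1 XOR NOT 1) OR (0 OR 1)) IMPLIES 1) -> 1
  row 12 [01100]: (((1 XOR NOT 0) OR (1 OR 0)) IMPLIES 0) -> 0
  row 13 [01101]: (((1 XOR NOT 1) OR (1 OR 0)) IMPLIES 0) -> 0
  row 14 [01110]: (((1 XOR NOT 0) OR (1 OR 1)) IMPLIES 1) -> 1
  row 15 [01111]: (((1 XOR NOT 1) OR (1 OR 1)) IMPLIES 1) -> 1
  row 16 [10000]: (((0 XOR NOT 0) OR (0 OR 0)) IMPLIES 0) -> 0
  row 17 [10001]: (((0 XOR NOT 1) OR (0 OR 0)) IMPLIES 0) -> 1
  row 18 [10010]: (((0 XOR NOT 0) OR (0 OR 1)) IMPLIES 1) -> 1
  row 19 [10011]: (((0 XOR NOT 1) OR (0 OR 1)) IMPLIES 1) -> 1
  row 20 [10100]: (((0 XOR NOT 0) OR (1 OR 0)) IMPLIES 0) -> 0
  row 21 [10101]: (((0 XOR NOT 1) OR (1 OR 0)) IMPLIES 0) -> 0
  row 22 [10110]: (((0 XOR NOT 0) OR (1 OR 1)) IMPLIES 1) -> 1
  row 23 [10111]: (((0 XOR NOT 1) OR (1 OR 1)) IMPLIES 1) -> 1
  row 24 [11000]: (((1 XOR NOT 0) OR (0 OR 0)) IMPLIES 0) -> 1
  row 25 [11001]: (((1 XOR NOT 1) OR (0 OR 0)) IMPLIES 0) -> 0
  row 26 [11010]: (((1 XOR NOT 0) OR (0 OR 1)) IMPLIES 1) -> 1
  row 27 [11011]: (((1 XOR NOT 1) OR (0 OR 1)) IMPLIES 1) -> 1
  row 28 [11100]: (((1 XOR NOT 0) OR (1 OR 0)) IMPLIES 0) -> 0
  row 29 [11101]: (((1 XOR NOT 1) OR (1 OR 0)) IMPLIES 0) -> 0
  row 30 [11110]: (((1 XOR NOT 0) OR (1 OR 1)) IMPLIES 1) -> 1
  row 31 [11111]: (((1 XOR NOT 1) OR (1 OR 1)) IMPLIES 1) -> 1
Full result column, 4 rows per line (a,b,c fixed per line; d,e runs 00..11 left to right):
  rows 0-3 [a,b,c=000]: 0111  = hex 7
  rows 4-7 [a,b,c=001]: 0011  = hex 3
  rows 8-11 [a,b,c=010]: 1011  = hex B
  rows 12-15 [a,b,c=011]: 0011  = hex 3
  rows 16-19 [a,b,c=100]: 0111  = hex 7
  rows 20-23 [a,b,c=101]: 0011  = hex 3
  rows 24-27 [a,b,c=110]: 1011  = hex B
  rows 28-31 [a,b,c=111]: 0011  = hex 3
Output column (row 0 .. row 31) = 01110011101100110111001110110011
Output column grouped in 4s = 0111 0011 1011 0011 0111 0011 1011 0011 = 0x73B373B3
Convert to decimal digit by digit (value = value*16 + digit):
  7 -> 7
  7*16 + 3 = 115
  115*16 + 11 (B) = 1851
  1851*16 + 3 = 29619
  29619*16 + 7 = 473911
  473911*16 + 3 = 7582579
  7582579*16 + 11 (B) = 121321275
  121321275*16 + 3 = 1941140403
Decimal = 1941140403

1941140403


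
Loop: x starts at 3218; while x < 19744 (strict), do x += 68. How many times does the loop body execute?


Step 1: x goes from 3218 toward 19744 by 68; the body runs while x<19744, so iterations = ceil((bound-start)/step)
Step 2: Distance=16526
Step 3: ceil(16526/68)=244

244


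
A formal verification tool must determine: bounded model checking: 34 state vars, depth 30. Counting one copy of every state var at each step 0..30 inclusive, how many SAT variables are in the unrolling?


BMC unrolls to depth k, creating one copy of each state var for steps 0..k.
Step count = 30 + 1 = 31 (steps 0 through 30)
Vars per step = 34
Total = 34 * 31 = 1054

1054


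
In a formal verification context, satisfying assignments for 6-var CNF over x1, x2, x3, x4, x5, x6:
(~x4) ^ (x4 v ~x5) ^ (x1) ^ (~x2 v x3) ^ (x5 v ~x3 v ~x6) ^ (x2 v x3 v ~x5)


CNF with 6 clauses over 6 vars (64 assignments).
An assignment satisfies CNF iff every clause has >=1 true literal.
Check each row (bits = x1,x2,x3,x4,x5,x6; clause T/F shown):
  row 0 [000000]: clauses=TTFTTT -> 0
  row 1 [000001]: clauses=TTFTTT -> 0
  row 2 [000010]: clauses=TFFTTF -> 0
  row 3 [000011]: clauses=TFFTTF -> 0
  row 4 [000100]: clauses=FTFTTT -> 0
  (every remaining row is evaluated the same way; all 64 results are listed next)
Full result column, 8 rows per line (x1,x2,x3 fixed per line; x4,x5,x6 runs 000..111 left to right):
  rows 0-7 [x1,x2,x3=000]: 00000000  (ones: 0)
  rows 8-15 [x1,x2,x3=001]: 00000000  (ones: 0)
  rows 16-23 [x1,x2,x3=010]: 00000000  (ones: 0)
  rows 24-31 [x1,x2,x3=011]: 00000000  (ones: 0)
  rows 32-39 [x1,x2,x3=100]: 11000000  (ones: 2)
  rows 40-47 [x1,x2,x3=101]: 10000000  (ones: 1)
  rows 48-55 [x1,x2,x3=110]: 00000000  (ones: 0)
  rows 56-63 [x1,x2,x3=111]: 10000000  (ones: 1)
Satisfying assignments = 0+0+0+0+2+1+0+1 = 4

4


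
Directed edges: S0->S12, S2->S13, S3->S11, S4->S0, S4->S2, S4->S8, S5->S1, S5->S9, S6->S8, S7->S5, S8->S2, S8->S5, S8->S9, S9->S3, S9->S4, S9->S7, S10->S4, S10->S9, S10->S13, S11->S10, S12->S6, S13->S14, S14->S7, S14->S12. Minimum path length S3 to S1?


BFS layer-by-layer from S3:
  dist 0: {S3}
  dist 1: {S11}
  dist 2: {S10}
  dist 3: {S4, S9, S13}
  dist 4: {S0, S2, S7, S8, S14}
  dist 5: {S5, S12}
  dist 6: {S1, S6}
  -> S1 reached at distance 6
Shortest path length = 6

6


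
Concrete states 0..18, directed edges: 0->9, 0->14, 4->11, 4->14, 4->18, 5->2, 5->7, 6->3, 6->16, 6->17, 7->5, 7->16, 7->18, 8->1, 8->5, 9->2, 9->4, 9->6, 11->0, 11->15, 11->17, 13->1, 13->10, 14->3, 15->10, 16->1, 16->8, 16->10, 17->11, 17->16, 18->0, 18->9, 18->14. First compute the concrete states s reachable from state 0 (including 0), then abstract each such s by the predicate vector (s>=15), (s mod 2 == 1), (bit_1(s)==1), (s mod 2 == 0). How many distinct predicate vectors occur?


BFS from 0:
Concrete reachable: {0, 1, 2, 3, 4, 5, 6, 7, 8, 9, 10, 11, 14, 15, 16, 17, 18}
Abstract via predicates (s>=15), (s mod 2 == 1), (bit_1(s)==1), (s mod 2 == 0):
  (0,0,0,1) <- {0, 4, 8}
  (0,0,1,1) <- {2, 6, 10, 14}
  (0,1,0,0) <- {1, 5, 9}
  (0,1,1,0) <- {3, 7, 11}
  (1,0,0,1) <- {16}
  (1,0,1,1) <- {18}
  (1,1,0,0) <- {17}
  (1,1,1,0) <- {15}
Distinct abstract states = 8

8


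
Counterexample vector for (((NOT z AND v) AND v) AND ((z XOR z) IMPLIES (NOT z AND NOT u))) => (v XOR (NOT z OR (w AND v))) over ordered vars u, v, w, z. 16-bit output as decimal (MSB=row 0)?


F1 = (((NOT z AND v) AND v) AND ((z XOR z) IMPLIES (NOT z AND NOT u)))
F2 = (v XOR (NOT z OR (w AND v)))
Counterexample to F1=>F2 is where F1=1 and F2=0.
Evaluate each row (bits = u,v,w,z, MSB first):
  row 0 [0000]: F1=0 F2=1 -> F1&~F2 -> 0
  row 1 [0001]: F1=0 F2=0 -> F1&~F2 -> 0
  row 2 [0010]: F1=0 F2=1 -> F1&~F2 -> 0
  row 3 [0011]: F1=0 F2=0 -> F1&~F2 -> 0
  row 4 [0100]: F1=1 F2=0 -> F1&~F2 -> 1
  row 5 [0101]: F1=0 F2=1 -> F1&~F2 -> 0
  row 6 [0110]: F1=1 F2=0 -> F1&~F2 -> 1
  row 7 [0111]: F1=0 F2=0 -> F1&~F2 -> 0
  row 8 [1000]: F1=0 F2=1 -> F1&~F2 -> 0
  row 9 [1001]: F1=0 F2=0 -> F1&~F2 -> 0
  row 10 [1010]: F1=0 F2=1 -> F1&~F2 -> 0
  row 11 [1011]: F1=0 F2=0 -> F1&~F2 -> 0
  row 12 [1100]: F1=1 F2=0 -> F1&~F2 -> 1
  row 13 [1101]: F1=0 F2=1 -> F1&~F2 -> 0
  row 14 [1110]: F1=1 F2=0 -> F1&~F2 -> 1
  row 15 [1111]: F1=0 F2=0 -> F1&~F2 -> 0
Full result column, 4 rows per line (u,v fixed per line; w,z runs 00..11 left to right):
  rows 0-3 [u,v=00]: 0000  = hex 0
  rows 4-7 [u,v=01]: 1010  = hex A
  rows 8-11 [u,v=10]: 0000  = hex 0
  rows 12-15 [u,v=11]: 1010  = hex A
Counterexample vector (row 0 .. row 15) = 0000101000001010
Output column grouped in 4s = 0000 1010 0000 1010 = 0x0A0A
Convert to decimal digit by digit (value = value*16 + digit):
  0 -> 0
  0*16 + 10 (A) = 10
  10*16 + 0 = 160
  160*16 + 10 (A) = 2570
Decimal = 2570

2570


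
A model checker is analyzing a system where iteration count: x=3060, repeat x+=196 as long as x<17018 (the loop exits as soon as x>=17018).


Step 1: x goes from 3060 toward 17018 by 196; the body runs while x<17018, so iterations = ceil((bound-start)/step)
Step 2: Distance=13958
Step 3: ceil(13958/196)=72

72


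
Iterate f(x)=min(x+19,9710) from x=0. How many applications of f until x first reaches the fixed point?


Step 1: x=0, cap=9710, increment=19
Step 2: x grows by 19 each step until capped at 9710; fixed point is x=9710
Step 3: iterations = ceil(9710/19) = 512

512


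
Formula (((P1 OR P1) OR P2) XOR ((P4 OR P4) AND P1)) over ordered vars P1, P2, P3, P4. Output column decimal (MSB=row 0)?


Formula: (((P1 OR P1) OR P2) XOR ((P4 OR P4) AND P1)) over P1, P2, P3, P4 (16 rows)
Evaluate each row (bits = P1,P2,P3,P4, MSB first):
  row 0 [0000]: (((0 OR 0) OR 0) XOR ((0 OR 0) AND 0)) -> 0
  row 1 [0001]: (((0 OR 0) OR 0) XOR ((1 OR 1) AND 0)) -> 0
  row 2 [0010]: (((0 OR 0) OR 0) XOR ((0 OR 0) AND 0)) -> 0
  row 3 [0011]: (((0 OR 0) OR 0) XOR ((1 OR 1) AND 0)) -> 0
  row 4 [0100]: (((0 OR 0) OR 1) XOR ((0 OR 0) AND 0)) -> 1
  row 5 [0101]: (((0 OR 0) OR 1) XOR ((1 OR 1) AND 0)) -> 1
  row 6 [0110]: (((0 OR 0) OR 1) XOR ((0 OR 0) AND 0)) -> 1
  row 7 [0111]: (((0 OR 0) OR 1) XOR ((1 OR 1) AND 0)) -> 1
  row 8 [1000]: (((1 OR 1) OR 0) XOR ((0 OR 0) AND 1)) -> 1
  row 9 [1001]: (((1 OR 1) OR 0) XOR ((1 OR 1) AND 1)) -> 0
  row 10 [1010]: (((1 OR 1) OR 0) XOR ((0 OR 0) AND 1)) -> 1
  row 11 [1011]: (((1 OR 1) OR 0) XOR ((1 OR 1) AND 1)) -> 0
  row 12 [1100]: (((1 OR 1) OR 1) XOR ((0 OR 0) AND 1)) -> 1
  row 13 [1101]: (((1 OR 1) OR 1) XOR ((1 OR 1) AND 1)) -> 0
  row 14 [1110]: (((1 OR 1) OR 1) XOR ((0 OR 0) AND 1)) -> 1
  row 15 [1111]: (((1 OR 1) OR 1) XOR ((1 OR 1) AND 1)) -> 0
Full result column, 4 rows per line (P1,P2 fixed per line; P3,P4 runs 00..11 left to right):
  rows 0-3 [P1,P2=00]: 0000  = hex 0
  rows 4-7 [P1,P2=01]: 1111  = hex F
  rows 8-11 [P1,P2=10]: 1010  = hex A
  rows 12-15 [P1,P2=11]: 1010  = hex A
Output column (row 0 .. row 15) = 0000111110101010
Output column grouped in 4s = 0000 1111 1010 1010 = 0x0FAA
Convert to decimal digit by digit (value = value*16 + digit):
  0 -> 0
  0*16 + 15 (F) = 15
  15*16 + 10 (A) = 250
  250*16 + 10 (A) = 4010
Decimal = 4010

4010


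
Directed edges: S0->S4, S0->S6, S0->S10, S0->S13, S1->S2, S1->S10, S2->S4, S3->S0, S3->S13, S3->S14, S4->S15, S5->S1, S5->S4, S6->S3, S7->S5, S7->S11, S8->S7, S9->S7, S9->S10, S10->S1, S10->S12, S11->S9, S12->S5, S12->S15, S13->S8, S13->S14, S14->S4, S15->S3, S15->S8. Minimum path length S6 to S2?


BFS layer-by-layer from S6:
  dist 0: {S6}
  dist 1: {S3}
  dist 2: {S0, S13, S14}
  dist 3: {S4, S8, S10}
  dist 4: {S1, S7, S12, S15}
  dist 5: {S2, S5, S11}
  -> S2 reached at distance 5
Shortest path length = 5

5


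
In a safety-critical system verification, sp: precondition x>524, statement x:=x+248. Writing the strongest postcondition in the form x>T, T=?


Formula: sp(P, x:=E) = exists old_x. (x = E[old_x/x]) AND P[old_x/x] (old_x is the value of x before the assignment; eliminate old_x by solving x = E[old_x/x] for old_x)
Step 1: Precondition P: x>524, i.e. old_x > 524
Step 2: Assignment gives x = old_x + 248, so old_x = x - 248
Step 3: Substitute into P: x - 248 > 524
Step 4: Simplify: x > 524+248 = 772

772


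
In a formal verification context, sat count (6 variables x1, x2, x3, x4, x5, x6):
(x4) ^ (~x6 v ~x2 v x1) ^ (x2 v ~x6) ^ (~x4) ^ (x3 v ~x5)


CNF with 5 clauses over 6 vars (64 assignments).
An assignment satisfies CNF iff every clause has >=1 true literal.
Check each row (bits = x1,x2,x3,x4,x5,x6; clause T/F shown):
  row 0 [000000]: clauses=FTTTT -> 0
  row 1 [000001]: clauses=FTFTT -> 0
  row 2 [000010]: clauses=FTTTF -> 0
  row 3 [000011]: clauses=FTFTF -> 0
  row 4 [000100]: clauses=TTTFT -> 0
  (every remaining row is evaluated the same way; all 64 results are listed next)
Full result column, 8 rows per line (x1,x2,x3 fixed per line; x4,x5,x6 runs 000..111 left to right):
  rows 0-7 [x1,x2,x3=000]: 00000000  (ones: 0)
  rows 8-15 [x1,x2,x3=001]: 00000000  (ones: 0)
  rows 16-23 [x1,x2,x3=010]: 00000000  (ones: 0)
  rows 24-31 [x1,x2,x3=011]: 00000000  (ones: 0)
  rows 32-39 [x1,x2,x3=100]: 00000000  (ones: 0)
  rows 40-47 [x1,x2,x3=101]: 00000000  (ones: 0)
  rows 48-55 [x1,x2,x3=110]: 00000000  (ones: 0)
  rows 56-63 [x1,x2,x3=111]: 00000000  (ones: 0)
Satisfying assignments = 0+0+0+0+0+0+0+0 = 0

0


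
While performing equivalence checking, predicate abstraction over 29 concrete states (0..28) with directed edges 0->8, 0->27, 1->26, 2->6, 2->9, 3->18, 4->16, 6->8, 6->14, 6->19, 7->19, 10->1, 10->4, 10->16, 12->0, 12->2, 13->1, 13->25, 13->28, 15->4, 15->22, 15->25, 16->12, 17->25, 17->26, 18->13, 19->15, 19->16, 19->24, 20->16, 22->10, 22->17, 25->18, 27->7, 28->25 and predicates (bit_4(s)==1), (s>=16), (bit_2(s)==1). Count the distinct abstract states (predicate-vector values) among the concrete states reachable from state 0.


BFS from 0:
Concrete reachable: {0, 1, 2, 4, 6, 7, 8, 9, 10, 12, 13, 14, 15, 16, 17, 18, 19, 22, 24, 25, 26, 27, 28}
Abstract via predicates (bit_4(s)==1), (s>=16), (bit_2(s)==1):
  (0,0,0) <- {0, 1, 2, 8, 9, 10}
  (0,0,1) <- {4, 6, 7, 12, 13, 14, 15}
  (1,1,0) <- {16, 17, 18, 19, 24, 25, 26, 27}
  (1,1,1) <- {22, 28}
Distinct abstract states = 4

4


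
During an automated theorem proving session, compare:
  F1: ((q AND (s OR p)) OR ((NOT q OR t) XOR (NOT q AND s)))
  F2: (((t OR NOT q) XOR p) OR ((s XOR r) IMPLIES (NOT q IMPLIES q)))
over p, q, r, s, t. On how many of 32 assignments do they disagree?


F1 = ((q AND (s OR p)) OR ((NOT q OR t) XOR (NOT q AND s)))
F2 = (((t OR NOT q) XOR p) OR ((s XOR r) IMPLIES (NOT q IMPLIES q)))
Evaluate both on each of 32 rows (bits = p,q,r,s,t):
  row 0 [00000]: F1=1 F2=1 -> 0
  row 1 [00001]: F1=1 F2=1 -> 0
  row 2 [00010]: F1=0 F2=1 (differ) -> 1
  row 3 [00011]: F1=0 F2=1 (differ) -> 1
  row 4 [00100]: F1=1 F2=1 -> 0
  row 5 [00101]: F1=1 F2=1 -> 0
  row 6 [00110]: F1=0 F2=1 (differ) -> 1
  row 7 [00111]: F1=0 F2=1 (differ) -> 1
  row 8 [01000]: F1=0 F2=1 (differ) -> 1
  row 9 [01001]: F1=1 F2=1 -> 0
  row 10 [01010]: F1=1 F2=1 -> 0
  row 11 [01011]: F1=1 F2=1 -> 0
  row 12 [01100]: F1=0 F2=1 (differ) -> 1
  row 13 [01101]: F1=1 F2=1 -> 0
  row 14 [01110]: F1=1 F2=1 -> 0
  row 15 [01111]: F1=1 F2=1 -> 0
  row 16 [10000]: F1=1 F2=1 -> 0
  row 17 [10001]: F1=1 F2=1 -> 0
  row 18 [10010]: F1=0 F2=0 -> 0
  row 19 [10011]: F1=0 F2=0 -> 0
  row 20 [10100]: F1=1 F2=0 (differ) -> 1
  row 21 [10101]: F1=1 F2=0 (differ) -> 1
  row 22 [10110]: F1=0 F2=1 (differ) -> 1
  row 23 [10111]: F1=0 F2=1 (differ) -> 1
  row 24 [11000]: F1=1 F2=1 -> 0
  row 25 [11001]: F1=1 F2=1 -> 0
  row 26 [11010]: F1=1 F2=1 -> 0
  row 27 [11011]: F1=1 F2=1 -> 0
  row 28 [11100]: F1=1 F2=1 -> 0
  row 29 [11101]: F1=1 F2=1 -> 0
  row 30 [11110]: F1=1 F2=1 -> 0
  row 31 [11111]: F1=1 F2=1 -> 0
Full result column, 8 rows per line (p,q fixed per line; r,s,t runs 000..111 left to right):
  rows 0-7 [p,q=00]: 00110011  (ones: 4)
  rows 8-15 [p,q=01]: 10001000  (ones: 2)
  rows 16-23 [p,q=10]: 00001111  (ones: 4)
  rows 24-31 [p,q=11]: 00000000  (ones: 0)
Disagreements = 4+2+4+0 = 10

10


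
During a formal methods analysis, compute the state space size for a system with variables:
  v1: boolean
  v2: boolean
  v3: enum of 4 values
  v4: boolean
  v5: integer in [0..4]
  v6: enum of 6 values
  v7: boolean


State space = product of domain sizes of all variables.
Domain sizes:
  v1 (boolean): 2
  v2 (boolean): 2
  v3 (enum of 4 values): 4
  v4 (boolean): 2
  v5 (integer in [0..4]): 5
  v6 (enum of 6 values): 6
  v7 (boolean): 2
Product = 2 * 2 * 4 * 2 * 5 * 6 * 2 = 1920

1920


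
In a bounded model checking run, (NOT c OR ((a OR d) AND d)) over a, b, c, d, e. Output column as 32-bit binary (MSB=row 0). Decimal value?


Formula: (NOT c OR ((a OR d) AND d)) over a, b, c, d, e (32 rows)
Evaluate each row (bits = a,b,c,d,e, MSB first):
  row 0 [00000]: (NOT 0 OR ((0 OR 0) AND 0)) -> 1
  row 1 [00001]: (NOT 0 OR ((0 OR 0) AND 0)) -> 1
  row 2 [00010]: (NOT 0 OR ((0 OR 1) AND 1)) -> 1
  row 3 [00011]: (NOT 0 OR ((0 OR 1) AND 1)) -> 1
  row 4 [00100]: (NOT 1 OR ((0 OR 0) AND 0)) -> 0
  row 5 [00101]: (NOT 1 OR ((0 OR 0) AND 0)) -> 0
  row 6 [00110]: (NOT 1 OR ((0 OR 1) AND 1)) -> 1
  row 7 [00111]: (NOT 1 OR ((0 OR 1) AND 1)) -> 1
  row 8 [01000]: (NOT 0 OR ((0 OR 0) AND 0)) -> 1
  row 9 [01001]: (NOT 0 OR ((0 OR 0) AND 0)) -> 1
  row 10 [01010]: (NOT 0 OR ((0 OR 1) AND 1)) -> 1
  row 11 [01011]: (NOT 0 OR ((0 OR 1) AND 1)) -> 1
  row 12 [01100]: (NOT 1 OR ((0 OR 0) AND 0)) -> 0
  row 13 [01101]: (NOT 1 OR ((0 OR 0) AND 0)) -> 0
  row 14 [01110]: (NOT 1 OR ((0 OR 1) AND 1)) -> 1
  row 15 [01111]: (NOT 1 OR ((0 OR 1) AND 1)) -> 1
  row 16 [10000]: (NOT 0 OR ((1 OR 0) AND 0)) -> 1
  row 17 [10001]: (NOT 0 OR ((1 OR 0) AND 0)) -> 1
  row 18 [10010]: (NOT 0 OR ((1 OR 1) AND 1)) -> 1
  row 19 [10011]: (NOT 0 OR ((1 OR 1) AND 1)) -> 1
  row 20 [10100]: (NOT 1 OR ((1 OR 0) AND 0)) -> 0
  row 21 [10101]: (NOT 1 OR ((1 OR 0) AND 0)) -> 0
  row 22 [10110]: (NOT 1 OR ((1 OR 1) AND 1)) -> 1
  row 23 [10111]: (NOT 1 OR ((1 OR 1) AND 1)) -> 1
  row 24 [11000]: (NOT 0 OR ((1 OR 0) AND 0)) -> 1
  row 25 [11001]: (NOT 0 OR ((1 OR 0) AND 0)) -> 1
  row 26 [11010]: (NOT 0 OR ((1 OR 1) AND 1)) -> 1
  row 27 [11011]: (NOT 0 OR ((1 OR 1) AND 1)) -> 1
  row 28 [11100]: (NOT 1 OR ((1 OR 0) AND 0)) -> 0
  row 29 [11101]: (NOT 1 OR ((1 OR 0) AND 0)) -> 0
  row 30 [11110]: (NOT 1 OR ((1 OR 1) AND 1)) -> 1
  row 31 [11111]: (NOT 1 OR ((1 OR 1) AND 1)) -> 1
Full result column, 4 rows per line (a,b,c fixed per line; d,e runs 00..11 left to right):
  rows 0-3 [a,b,c=000]: 1111  = hex F
  rows 4-7 [a,b,c=001]: 0011  = hex 3
  rows 8-11 [a,b,c=010]: 1111  = hex F
  rows 12-15 [a,b,c=011]: 0011  = hex 3
  rows 16-19 [a,b,c=100]: 1111  = hex F
  rows 20-23 [a,b,c=101]: 0011  = hex 3
  rows 24-27 [a,b,c=110]: 1111  = hex F
  rows 28-31 [a,b,c=111]: 0011  = hex 3
Output column (row 0 .. row 31) = 11110011111100111111001111110011
Output column grouped in 4s = 1111 0011 1111 0011 1111 0011 1111 0011 = 0xF3F3F3F3
Convert to decimal digit by digit (value = value*16 + digit):
  F -> 15
  15*16 + 3 = 243
  243*16 + 15 (F) = 3903
  3903*16 + 3 = 62451
  62451*16 + 15 (F) = 999231
  999231*16 + 3 = 15987699
  15987699*16 + 15 (F) = 255803199
  255803199*16 + 3 = 4092851187
Decimal = 4092851187

4092851187


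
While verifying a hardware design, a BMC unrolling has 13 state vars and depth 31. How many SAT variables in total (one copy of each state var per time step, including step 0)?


BMC unrolls to depth k, creating one copy of each state var for steps 0..k.
Step count = 31 + 1 = 32 (steps 0 through 31)
Vars per step = 13
Total = 13 * 32 = 416

416


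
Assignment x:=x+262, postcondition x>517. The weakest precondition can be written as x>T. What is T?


Formula: wp(x:=E, P) = P[E/x] (substitute E for x in postcondition)
Step 1: Postcondition: x>517
Step 2: Substitute x+262 for x: x+262>517
Step 3: Solve for x: x > 517-262 = 255

255


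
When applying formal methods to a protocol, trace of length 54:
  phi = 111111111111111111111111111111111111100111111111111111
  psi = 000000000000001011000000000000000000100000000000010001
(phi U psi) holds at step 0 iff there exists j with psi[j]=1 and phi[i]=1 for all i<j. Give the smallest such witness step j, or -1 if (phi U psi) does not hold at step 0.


(phi U psi) at 0: need smallest j with psi[j]=1 and phi[i]=1 for all i in [0,j).
Scan from step 0:
  step 0: phi=1, psi=0 -> continue
  step 1: phi=1, psi=0 -> continue
  step 2: phi=1, psi=0 -> continue
  step 3: phi=1, psi=0 -> continue
  step 14: psi=1 and phi held for [0,14) -> witness found
Witness step = 14

14


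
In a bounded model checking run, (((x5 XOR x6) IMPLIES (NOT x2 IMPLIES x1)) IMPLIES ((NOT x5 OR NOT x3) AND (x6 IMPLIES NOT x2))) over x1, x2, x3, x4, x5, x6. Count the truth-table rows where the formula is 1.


Formula: (((x5 XOR x6) IMPLIES (NOT x2 IMPLIES x1)) IMPLIES ((NOT x5 OR NOT x3) AND (x6 IMPLIES NOT x2))) over 6 vars (64 rows)
Evaluate each row (x1, x2, x3, x4, x5, x6 as bits, MSB first):
  row 0 [000000]: (((0 XOR 0) IMPLIES (NOT 0 IMPLIES 0)) IMPLIES ((NOT 0 OR NOT 0) AND (0 IMPLIES NOT 0))) -> 1
  row 1 [000001]: (((0 XOR 1) IMPLIES (NOT 0 IMPLIES 0)) IMPLIES ((NOT 0 OR NOT 0) AND (1 IMPLIES NOT 0))) -> 1
  row 2 [000010]: (((1 XOR 0) IMPLIES (NOT 0 IMPLIES 0)) IMPLIES ((NOT 1 OR NOT 0) AND (0 IMPLIES NOT 0))) -> 1
  row 3 [000011]: (((1 XOR 1) IMPLIES (NOT 0 IMPLIES 0)) IMPLIES ((NOT 1 OR NOT 0) AND (1 IMPLIES NOT 0))) -> 1
  row 4 [000100]: (((0 XOR 0) IMPLIES (NOT 0 IMPLIES 0)) IMPLIES ((NOT 0 OR NOT 0) AND (0 IMPLIES NOT 0))) -> 1
  (every remaining row is evaluated the same way; all 64 results are listed next)
Full result column, 8 rows per line (x1,x2,x3 fixed per line; x4,x5,x6 runs 000..111 left to right):
  rows 0-7 [x1,x2,x3=000]: 11111111  (ones: 8)
  rows 8-15 [x1,x2,x3=001]: 11101110  (ones: 6)
  rows 16-23 [x1,x2,x3=010]: 10101010  (ones: 4)
  rows 24-31 [x1,x2,x3=011]: 10001000  (ones: 2)
  rows 32-39 [x1,x2,x3=100]: 11111111  (ones: 8)
  rows 40-47 [x1,x2,x3=101]: 11001100  (ones: 4)
  rows 48-55 [x1,x2,x3=110]: 10101010  (ones: 4)
  rows 56-63 [x1,x2,x3=111]: 10001000  (ones: 2)
Count of 1-rows = 8+6+4+2+8+4+4+2 = 38

38


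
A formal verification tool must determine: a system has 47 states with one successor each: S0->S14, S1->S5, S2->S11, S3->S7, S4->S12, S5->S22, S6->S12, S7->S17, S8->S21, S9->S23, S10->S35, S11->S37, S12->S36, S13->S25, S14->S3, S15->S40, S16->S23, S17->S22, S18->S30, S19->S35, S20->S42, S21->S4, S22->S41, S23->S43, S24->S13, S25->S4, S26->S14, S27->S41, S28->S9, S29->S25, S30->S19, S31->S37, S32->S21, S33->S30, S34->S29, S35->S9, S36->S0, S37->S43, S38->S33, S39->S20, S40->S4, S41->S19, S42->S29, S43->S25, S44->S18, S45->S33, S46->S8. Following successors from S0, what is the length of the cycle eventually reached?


Trace from S0 until a state repeats:
  S0 -> S14 -> S3 -> S7 -> S17 -> S22 -> S41 -> S19 -> S35 -> S9 -> S23 -> S43 -> S25 -> S4 -> S12 -> S36 -> S0
S0 first seen at step 0, revisited at step 16.
Cycle length = 16 - 0 = 16

16


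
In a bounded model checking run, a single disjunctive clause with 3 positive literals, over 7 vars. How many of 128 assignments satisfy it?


Step 1: Total=2^7=128
Step 2: Unsat when all 3 false: 2^4=16
Step 3: Sat=128-16=112

112


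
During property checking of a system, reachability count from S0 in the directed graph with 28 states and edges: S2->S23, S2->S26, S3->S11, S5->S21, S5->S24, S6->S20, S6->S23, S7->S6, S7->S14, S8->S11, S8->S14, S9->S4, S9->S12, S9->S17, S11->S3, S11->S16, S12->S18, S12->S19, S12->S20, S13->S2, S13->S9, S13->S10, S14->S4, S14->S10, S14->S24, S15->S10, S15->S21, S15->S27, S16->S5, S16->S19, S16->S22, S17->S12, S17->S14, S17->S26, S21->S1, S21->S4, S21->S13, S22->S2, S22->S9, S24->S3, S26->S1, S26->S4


BFS from S0:
  layer 0: {S0}
Reachable set: {S0}
Count = 1

1


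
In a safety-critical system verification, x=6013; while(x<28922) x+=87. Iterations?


Step 1: x goes from 6013 toward 28922 by 87; the body runs while x<28922, so iterations = ceil((bound-start)/step)
Step 2: Distance=22909
Step 3: ceil(22909/87)=264

264


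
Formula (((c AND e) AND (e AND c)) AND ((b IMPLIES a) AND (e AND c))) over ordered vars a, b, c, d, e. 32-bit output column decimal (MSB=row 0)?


Formula: (((c AND e) AND (e AND c)) AND ((b IMPLIES a) AND (e AND c))) over a, b, c, d, e (32 rows)
Evaluate each row (bits = a,b,c,d,e, MSB first):
  row 0 [00000]: (((0 AND 0) AND (0 AND 0)) AND ((0 IMPLIES 0) AND (0 AND 0))) -> 0
  row 1 [00001]: (((0 AND 1) AND (1 AND 0)) AND ((0 IMPLIES 0) AND (1 AND 0))) -> 0
  row 2 [00010]: (((0 AND 0) AND (0 AND 0)) AND ((0 IMPLIES 0) AND (0 AND 0))) -> 0
  row 3 [00011]: (((0 AND 1) AND (1 AND 0)) AND ((0 IMPLIES 0) AND (1 AND 0))) -> 0
  row 4 [00100]: (((1 AND 0) AND (0 AND 1)) AND ((0 IMPLIES 0) AND (0 AND 1))) -> 0
  row 5 [00101]: (((1 AND 1) AND (1 AND 1)) AND ((0 IMPLIES 0) AND (1 AND 1))) -> 1
  row 6 [00110]: (((1 AND 0) AND (0 AND 1)) AND ((0 IMPLIES 0) AND (0 AND 1))) -> 0
  row 7 [00111]: (((1 AND 1) AND (1 AND 1)) AND ((0 IMPLIES 0) AND (1 AND 1))) -> 1
  row 8 [01000]: (((0 AND 0) AND (0 AND 0)) AND ((1 IMPLIES 0) AND (0 AND 0))) -> 0
  row 9 [01001]: (((0 AND 1) AND (1 AND 0)) AND ((1 IMPLIES 0) AND (1 AND 0))) -> 0
  row 10 [01010]: (((0 AND 0) AND (0 AND 0)) AND ((1 IMPLIES 0) AND (0 AND 0))) -> 0
  row 11 [01011]: (((0 AND 1) AND (1 AND 0)) AND ((1 IMPLIES 0) AND (1 AND 0))) -> 0
  row 12 [01100]: (((1 AND 0) AND (0 AND 1)) AND ((1 IMPLIES 0) AND (0 AND 1))) -> 0
  row 13 [01101]: (((1 AND 1) AND (1 AND 1)) AND ((1 IMPLIES 0) AND (1 AND 1))) -> 0
  row 14 [01110]: (((1 AND 0) AND (0 AND 1)) AND ((1 IMPLIES 0) AND (0 AND 1))) -> 0
  row 15 [01111]: (((1 AND 1) AND (1 AND 1)) AND ((1 IMPLIES 0) AND (1 AND 1))) -> 0
  row 16 [10000]: (((0 AND 0) AND (0 AND 0)) AND ((0 IMPLIES 1) AND (0 AND 0))) -> 0
  row 17 [10001]: (((0 AND 1) AND (1 AND 0)) AND ((0 IMPLIES 1) AND (1 AND 0))) -> 0
  row 18 [10010]: (((0 AND 0) AND (0 AND 0)) AND ((0 IMPLIES 1) AND (0 AND 0))) -> 0
  row 19 [10011]: (((0 AND 1) AND (1 AND 0)) AND ((0 IMPLIES 1) AND (1 AND 0))) -> 0
  row 20 [10100]: (((1 AND 0) AND (0 AND 1)) AND ((0 IMPLIES 1) AND (0 AND 1))) -> 0
  row 21 [10101]: (((1 AND 1) AND (1 AND 1)) AND ((0 IMPLIES 1) AND (1 AND 1))) -> 1
  row 22 [10110]: (((1 AND 0) AND (0 AND 1)) AND ((0 IMPLIES 1) AND (0 AND 1))) -> 0
  row 23 [10111]: (((1 AND 1) AND (1 AND 1)) AND ((0 IMPLIES 1) AND (1 AND 1))) -> 1
  row 24 [11000]: (((0 AND 0) AND (0 AND 0)) AND ((1 IMPLIES 1) AND (0 AND 0))) -> 0
  row 25 [11001]: (((0 AND 1) AND (1 AND 0)) AND ((1 IMPLIES 1) AND (1 AND 0))) -> 0
  row 26 [11010]: (((0 AND 0) AND (0 AND 0)) AND ((1 IMPLIES 1) AND (0 AND 0))) -> 0
  row 27 [11011]: (((0 AND 1) AND (1 AND 0)) AND ((1 IMPLIES 1) AND (1 AND 0))) -> 0
  row 28 [11100]: (((1 AND 0) AND (0 AND 1)) AND ((1 IMPLIES 1) AND (0 AND 1))) -> 0
  row 29 [11101]: (((1 AND 1) AND (1 AND 1)) AND ((1 IMPLIES 1) AND (1 AND 1))) -> 1
  row 30 [11110]: (((1 AND 0) AND (0 AND 1)) AND ((1 IMPLIES 1) AND (0 AND 1))) -> 0
  row 31 [11111]: (((1 AND 1) AND (1 AND 1)) AND ((1 IMPLIES 1) AND (1 AND 1))) -> 1
Full result column, 4 rows per line (a,b,c fixed per line; d,e runs 00..11 left to right):
  rows 0-3 [a,b,c=000]: 0000  = hex 0
  rows 4-7 [a,b,c=001]: 0101  = hex 5
  rows 8-11 [a,b,c=010]: 0000  = hex 0
  rows 12-15 [a,b,c=011]: 0000  = hex 0
  rows 16-19 [a,b,c=100]: 0000  = hex 0
  rows 20-23 [a,b,c=101]: 0101  = hex 5
  rows 24-27 [a,b,c=110]: 0000  = hex 0
  rows 28-31 [a,b,c=111]: 0101  = hex 5
Output column (row 0 .. row 31) = 00000101000000000000010100000101
Output column grouped in 4s = 0000 0101 0000 0000 0000 0101 0000 0101 = 0x05000505
Convert to decimal digit by digit (value = value*16 + digit):
  0 -> 0
  0*16 + 5 = 5
  5*16 + 0 = 80
  80*16 + 0 = 1280
  1280*16 + 0 = 20480
  20480*16 + 5 = 327685
  327685*16 + 0 = 5242960
  5242960*16 + 5 = 83887365
Decimal = 83887365

83887365


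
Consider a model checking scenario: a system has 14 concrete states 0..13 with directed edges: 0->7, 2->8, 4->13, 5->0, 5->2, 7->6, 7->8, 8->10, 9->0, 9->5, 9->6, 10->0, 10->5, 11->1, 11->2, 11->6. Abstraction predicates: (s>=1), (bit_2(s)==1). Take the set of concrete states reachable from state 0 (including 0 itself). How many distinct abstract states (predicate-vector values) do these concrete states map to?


BFS from 0:
Concrete reachable: {0, 2, 5, 6, 7, 8, 10}
Abstract via predicates (s>=1), (bit_2(s)==1):
  (0,0) <- {0}
  (1,0) <- {2, 8, 10}
  (1,1) <- {5, 6, 7}
Distinct abstract states = 3

3


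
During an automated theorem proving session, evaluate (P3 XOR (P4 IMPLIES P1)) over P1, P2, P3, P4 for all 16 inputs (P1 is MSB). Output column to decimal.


Formula: (P3 XOR (P4 IMPLIES P1)) over P1, P2, P3, P4 (16 rows)
Evaluate each row (bits = P1,P2,P3,P4, MSB first):
  row 0 [0000]: (0 XOR (0 IMPLIES 0)) -> 1
  row 1 [0001]: (0 XOR (1 IMPLIES 0)) -> 0
  row 2 [0010]: (1 XOR (0 IMPLIES 0)) -> 0
  row 3 [0011]: (1 XOR (1 IMPLIES 0)) -> 1
  row 4 [0100]: (0 XOR (0 IMPLIES 0)) -> 1
  row 5 [0101]: (0 XOR (1 IMPLIES 0)) -> 0
  row 6 [0110]: (1 XOR (0 IMPLIES 0)) -> 0
  row 7 [0111]: (1 XOR (1 IMPLIES 0)) -> 1
  row 8 [1000]: (0 XOR (0 IMPLIES 1)) -> 1
  row 9 [1001]: (0 XOR (1 IMPLIES 1)) -> 1
  row 10 [1010]: (1 XOR (0 IMPLIES 1)) -> 0
  row 11 [1011]: (1 XOR (1 IMPLIES 1)) -> 0
  row 12 [1100]: (0 XOR (0 IMPLIES 1)) -> 1
  row 13 [1101]: (0 XOR (1 IMPLIES 1)) -> 1
  row 14 [1110]: (1 XOR (0 IMPLIES 1)) -> 0
  row 15 [1111]: (1 XOR (1 IMPLIES 1)) -> 0
Full result column, 4 rows per line (P1,P2 fixed per line; P3,P4 runs 00..11 left to right):
  rows 0-3 [P1,P2=00]: 1001  = hex 9
  rows 4-7 [P1,P2=01]: 1001  = hex 9
  rows 8-11 [P1,P2=10]: 1100  = hex C
  rows 12-15 [P1,P2=11]: 1100  = hex C
Output column (row 0 .. row 15) = 1001100111001100
Output column grouped in 4s = 1001 1001 1100 1100 = 0x99CC
Convert to decimal digit by digit (value = value*16 + digit):
  9 -> 9
  9*16 + 9 = 153
  153*16 + 12 (C) = 2460
  2460*16 + 12 (C) = 39372
Decimal = 39372

39372


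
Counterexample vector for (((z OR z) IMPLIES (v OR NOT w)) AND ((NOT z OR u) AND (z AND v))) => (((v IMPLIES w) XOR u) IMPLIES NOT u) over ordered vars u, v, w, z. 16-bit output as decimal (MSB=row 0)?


F1 = (((z OR z) IMPLIES (v OR NOT w)) AND ((NOT z OR u) AND (z AND v)))
F2 = (((v IMPLIES w) XOR u) IMPLIES NOT u)
Counterexample to F1=>F2 is where F1=1 and F2=0.
Evaluate each row (bits = u,v,w,z, MSB first):
  row 0 [0000]: F1=0 F2=1 -> F1&~F2 -> 0
  row 1 [0001]: F1=0 F2=1 -> F1&~F2 -> 0
  row 2 [0010]: F1=0 F2=1 -> F1&~F2 -> 0
  row 3 [0011]: F1=0 F2=1 -> F1&~F2 -> 0
  row 4 [0100]: F1=0 F2=1 -> F1&~F2 -> 0
  row 5 [0101]: F1=0 F2=1 -> F1&~F2 -> 0
  row 6 [0110]: F1=0 F2=1 -> F1&~F2 -> 0
  row 7 [0111]: F1=0 F2=1 -> F1&~F2 -> 0
  row 8 [1000]: F1=0 F2=1 -> F1&~F2 -> 0
  row 9 [1001]: F1=0 F2=1 -> F1&~F2 -> 0
  row 10 [1010]: F1=0 F2=1 -> F1&~F2 -> 0
  row 11 [1011]: F1=0 F2=1 -> F1&~F2 -> 0
  row 12 [1100]: F1=0 F2=0 -> F1&~F2 -> 0
  row 13 [1101]: F1=1 F2=0 -> F1&~F2 -> 1
  row 14 [1110]: F1=0 F2=1 -> F1&~F2 -> 0
  row 15 [1111]: F1=1 F2=1 -> F1&~F2 -> 0
Full result column, 4 rows per line (u,v fixed per line; w,z runs 00..11 left to right):
  rows 0-3 [u,v=00]: 0000  = hex 0
  rows 4-7 [u,v=01]: 0000  = hex 0
  rows 8-11 [u,v=10]: 0000  = hex 0
  rows 12-15 [u,v=11]: 0100  = hex 4
Counterexample vector (row 0 .. row 15) = 0000000000000100
Output column grouped in 4s = 0000 0000 0000 0100 = 0x0004
Convert to decimal digit by digit (value = value*16 + digit):
  0 -> 0
  0*16 + 0 = 0
  0*16 + 0 = 0
  0*16 + 4 = 4
Decimal = 4

4


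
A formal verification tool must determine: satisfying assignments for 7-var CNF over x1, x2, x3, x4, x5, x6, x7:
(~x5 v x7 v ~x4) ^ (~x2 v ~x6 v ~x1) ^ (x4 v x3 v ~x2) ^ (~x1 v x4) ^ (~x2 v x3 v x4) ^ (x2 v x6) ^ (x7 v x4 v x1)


CNF with 7 clauses over 7 vars (128 assignments).
An assignment satisfies CNF iff every clause has >=1 true literal.
Check each row (bits = x1,x2,x3,x4,x5,x6,x7; clause T/F shown):
  row 0 [0000000]: clauses=TTTTTFF -> 0
  row 1 [0000001]: clauses=TTTTTFT -> 0
  row 2 [0000010]: clauses=TTTTTTF -> 0
  row 3 [0000011]: clauses=TTTTTTT -> 1
  row 4 [0000100]: clauses=TTTTTFF -> 0
  (every remaining row is evaluated the same way; all 128 results are listed next)
Full result column, 8 rows per line (x1,x2,x3,x4 fixed per line; x5,x6,x7 runs 000..111 left to right):
  rows 0-7 [x1,x2,x3,x4=0000]: 00010001  (ones: 2)
  rows 8-15 [x1,x2,x3,x4=0001]: 00110001  (ones: 3)
  rows 16-23 [x1,x2,x3,x4=0010]: 00010001  (ones: 2)
  rows 24-31 [x1,x2,x3,x4=0011]: 00110001  (ones: 3)
  rows 32-39 [x1,x2,x3,x4=0100]: 00000000  (ones: 0)
  rows 40-47 [x1,x2,x3,x4=0101]: 11110101  (ones: 6)
  rows 48-55 [x1,x2,x3,x4=0110]: 01010101  (ones: 4)
  rows 56-63 [x1,x2,x3,x4=0111]: 11110101  (ones: 6)
  rows 64-71 [x1,x2,x3,x4=1000]: 00000000  (ones: 0)
  rows 72-79 [x1,x2,x3,x4=1001]: 00110001  (ones: 3)
  rows 80-87 [x1,x2,x3,x4=1010]: 00000000  (ones: 0)
  rows 88-95 [x1,x2,x3,x4=1011]: 00110001  (ones: 3)
  rows 96-103 [x1,x2,x3,x4=1100]: 00000000  (ones: 0)
  rows 104-111 [x1,x2,x3,x4=1101]: 11000100  (ones: 3)
  rows 112-119 [x1,x2,x3,x4=1110]: 00000000  (ones: 0)
  rows 120-127 [x1,x2,x3,x4=1111]: 11000100  (ones: 3)
Satisfying assignments = 2+3+2+3+0+6+4+6+0+3+0+3+0+3+0+3 = 38

38


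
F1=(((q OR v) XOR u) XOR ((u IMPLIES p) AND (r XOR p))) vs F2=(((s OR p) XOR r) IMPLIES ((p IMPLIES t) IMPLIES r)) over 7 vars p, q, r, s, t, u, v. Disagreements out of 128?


F1 = (((q OR v) XOR u) XOR ((u IMPLIES p) AND (r XOR p)))
F2 = (((s OR p) XOR r) IMPLIES ((p IMPLIES t) IMPLIES r))
Evaluate both on each of 128 rows (bits = p,q,r,s,t,u,v):
  row 0 [0000000]: F1=0 F2=1 (differ) -> 1
  row 1 [0000001]: F1=1 F2=1 -> 0
  row 2 [0000010]: F1=1 F2=1 -> 0
  row 3 [0000011]: F1=0 F2=1 (differ) -> 1
  row 4 [0000100]: F1=0 F2=1 (differ) -> 1
  (every remaining row is evaluated the same way; all 128 results are listed next)
Full result column, 8 rows per line (p,q,r,s fixed per line; t,u,v runs 000..111 left to right):
  rows 0-7 [p,q,r,s=0000]: 10011001  (ones: 4)
  rows 8-15 [p,q,r,s=0001]: 01100110  (ones: 4)
  rows 16-23 [p,q,r,s=0010]: 01010101  (ones: 4)
  rows 24-31 [p,q,r,s=0011]: 01010101  (ones: 4)
  rows 32-39 [p,q,r,s=0100]: 00110011  (ones: 4)
  rows 40-47 [p,q,r,s=0101]: 11001100  (ones: 4)
  rows 48-55 [p,q,r,s=0110]: 11111111  (ones: 8)
  rows 56-63 [p,q,r,s=0111]: 11111111  (ones: 8)
  rows 64-71 [p,q,r,s=1000]: 01101001  (ones: 4)
  rows 72-79 [p,q,r,s=1001]: 01101001  (ones: 4)
  rows 80-87 [p,q,r,s=1010]: 10011001  (ones: 4)
  rows 88-95 [p,q,r,s=1011]: 10011001  (ones: 4)
  rows 96-103 [p,q,r,s=1100]: 11000011  (ones: 4)
  rows 104-111 [p,q,r,s=1101]: 11000011  (ones: 4)
  rows 112-119 [p,q,r,s=1110]: 00110011  (ones: 4)
  rows 120-127 [p,q,r,s=1111]: 00110011  (ones: 4)
Disagreements = 4+4+4+4+4+4+8+8+4+4+4+4+4+4+4+4 = 72

72


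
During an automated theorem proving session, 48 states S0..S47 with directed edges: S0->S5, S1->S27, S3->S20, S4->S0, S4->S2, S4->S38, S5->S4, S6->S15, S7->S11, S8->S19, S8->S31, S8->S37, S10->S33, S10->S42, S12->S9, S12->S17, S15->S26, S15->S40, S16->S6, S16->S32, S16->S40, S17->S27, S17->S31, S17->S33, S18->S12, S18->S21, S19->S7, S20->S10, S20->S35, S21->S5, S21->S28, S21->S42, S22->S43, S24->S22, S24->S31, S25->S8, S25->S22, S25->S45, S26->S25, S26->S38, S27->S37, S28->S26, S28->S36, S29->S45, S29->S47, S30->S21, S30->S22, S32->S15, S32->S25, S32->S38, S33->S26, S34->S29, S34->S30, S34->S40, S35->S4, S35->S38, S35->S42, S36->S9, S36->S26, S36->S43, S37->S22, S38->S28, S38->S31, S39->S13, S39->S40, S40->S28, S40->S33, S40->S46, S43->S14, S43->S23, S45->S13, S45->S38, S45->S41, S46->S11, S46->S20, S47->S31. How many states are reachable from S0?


BFS from S0:
  layer 0: {S0}
  layer 1: {S5}
  layer 2: {S4}
  layer 3: {S2, S38}
  layer 4: {S28, S31}
  layer 5: {S26, S36}
  layer 6: {S9, S25, S43}
  layer 7: {S8, S14, S22, S23, S45}
  layer 8: {S13, S19, S37, S41}
  layer 9: {S7}
  layer 10: {S11}
Reachable set: {S0, S2, S4, S5, S7, S8, S9, S11, S13, S14, S19, S22, S23, S25, S26, S28, S31, S36, S37, S38, S41, S43, S45}
Count = 23

23


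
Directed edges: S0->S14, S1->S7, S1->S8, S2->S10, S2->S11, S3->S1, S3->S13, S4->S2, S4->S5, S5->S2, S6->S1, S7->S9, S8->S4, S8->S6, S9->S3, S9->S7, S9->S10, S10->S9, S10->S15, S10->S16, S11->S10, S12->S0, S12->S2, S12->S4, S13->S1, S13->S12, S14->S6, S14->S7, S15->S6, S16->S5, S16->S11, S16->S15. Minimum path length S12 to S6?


BFS layer-by-layer from S12:
  dist 0: {S12}
  dist 1: {S0, S2, S4}
  dist 2: {S5, S10, S11, S14}
  dist 3: {S6, S7, S9, S15, S16}
  -> S6 reached at distance 3
Shortest path length = 3

3


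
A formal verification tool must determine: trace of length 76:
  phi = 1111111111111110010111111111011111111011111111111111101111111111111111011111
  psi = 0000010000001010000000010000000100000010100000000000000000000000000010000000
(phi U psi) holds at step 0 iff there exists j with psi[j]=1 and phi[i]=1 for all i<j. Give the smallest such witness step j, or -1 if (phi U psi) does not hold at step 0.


(phi U psi) at 0: need smallest j with psi[j]=1 and phi[i]=1 for all i in [0,j).
Scan from step 0:
  step 0: phi=1, psi=0 -> continue
  step 1: phi=1, psi=0 -> continue
  step 2: phi=1, psi=0 -> continue
  step 3: phi=1, psi=0 -> continue
  step 5: psi=1 and phi held for [0,5) -> witness found
Witness step = 5

5


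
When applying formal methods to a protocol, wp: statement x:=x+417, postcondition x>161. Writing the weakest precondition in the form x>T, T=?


Formula: wp(x:=E, P) = P[E/x] (substitute E for x in postcondition)
Step 1: Postcondition: x>161
Step 2: Substitute x+417 for x: x+417>161
Step 3: Solve for x: x > 161-417 = -256

-256


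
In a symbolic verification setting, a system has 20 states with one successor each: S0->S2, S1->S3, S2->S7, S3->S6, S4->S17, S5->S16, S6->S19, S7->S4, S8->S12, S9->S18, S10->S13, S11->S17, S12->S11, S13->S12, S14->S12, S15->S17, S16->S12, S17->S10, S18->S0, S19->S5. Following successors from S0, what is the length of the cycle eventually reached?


Trace from S0 until a state repeats:
  S0 -> S2 -> S7 -> S4 -> S17 -> S10 -> S13 -> S12 -> S11 -> S17
S17 first seen at step 4, revisited at step 9.
Cycle length = 9 - 4 = 5

5


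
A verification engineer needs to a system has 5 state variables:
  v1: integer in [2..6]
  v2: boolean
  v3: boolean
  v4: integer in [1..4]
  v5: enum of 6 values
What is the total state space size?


State space = product of domain sizes of all variables.
Domain sizes:
  v1 (integer in [2..6]): 5
  v2 (boolean): 2
  v3 (boolean): 2
  v4 (integer in [1..4]): 4
  v5 (enum of 6 values): 6
Product = 5 * 2 * 2 * 4 * 6 = 480

480


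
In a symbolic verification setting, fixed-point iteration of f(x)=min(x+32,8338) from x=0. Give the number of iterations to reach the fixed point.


Step 1: x=0, cap=8338, increment=32
Step 2: x grows by 32 each step until capped at 8338; fixed point is x=8338
Step 3: iterations = ceil(8338/32) = 261

261


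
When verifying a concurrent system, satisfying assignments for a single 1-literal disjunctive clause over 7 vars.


Step 1: Total=2^7=128
Step 2: Unsat when all 1 false: 2^6=64
Step 3: Sat=128-64=64

64


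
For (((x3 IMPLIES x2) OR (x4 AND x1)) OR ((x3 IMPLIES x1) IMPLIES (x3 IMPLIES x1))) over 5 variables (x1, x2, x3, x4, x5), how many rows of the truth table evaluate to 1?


Formula: (((x3 IMPLIES x2) OR (x4 AND x1)) OR ((x3 IMPLIES x1) IMPLIES (x3 IMPLIES x1))) over 5 vars (32 rows)
Evaluate each row (x1, x2, x3, x4, x5 as bits, MSB first):
  row 0 [00000]: (((0 IMPLIES 0) OR (0 AND 0)) OR ((0 IMPLIES 0) IMPLIES (0 IMPLIES 0))) -> 1
  row 1 [00001]: (((0 IMPLIES 0) OR (0 AND 0)) OR ((0 IMPLIES 0) IMPLIES (0 IMPLIES 0))) -> 1
  row 2 [00010]: (((0 IMPLIES 0) OR (1 AND 0)) OR ((0 IMPLIES 0) IMPLIES (0 IMPLIES 0))) -> 1
  row 3 [00011]: (((0 IMPLIES 0) OR (1 AND 0)) OR ((0 IMPLIES 0) IMPLIES (0 IMPLIES 0))) -> 1
  row 4 [00100]: (((1 IMPLIES 0) OR (0 AND 0)) OR ((1 IMPLIES 0) IMPLIES (1 IMPLIES 0))) -> 1
  row 5 [00101]: (((1 IMPLIES 0) OR (0 AND 0)) OR ((1 IMPLIES 0) IMPLIES (1 IMPLIES 0))) -> 1
  row 6 [00110]: (((1 IMPLIES 0) OR (1 AND 0)) OR ((1 IMPLIES 0) IMPLIES (1 IMPLIES 0))) -> 1
  row 7 [00111]: (((1 IMPLIES 0) OR (1 AND 0)) OR ((1 IMPLIES 0) IMPLIES (1 IMPLIES 0))) -> 1
  row 8 [01000]: (((0 IMPLIES 1) OR (0 AND 0)) OR ((0 IMPLIES 0) IMPLIES (0 IMPLIES 0))) -> 1
  row 9 [01001]: (((0 IMPLIES 1) OR (0 AND 0)) OR ((0 IMPLIES 0) IMPLIES (0 IMPLIES 0))) -> 1
  row 10 [01010]: (((0 IMPLIES 1) OR (1 AND 0)) OR ((0 IMPLIES 0) IMPLIES (0 IMPLIES 0))) -> 1
  row 11 [01011]: (((0 IMPLIES 1) OR (1 AND 0)) OR ((0 IMPLIES 0) IMPLIES (0 IMPLIES 0))) -> 1
  row 12 [01100]: (((1 IMPLIES 1) OR (0 AND 0)) OR ((1 IMPLIES 0) IMPLIES (1 IMPLIES 0))) -> 1
  row 13 [01101]: (((1 IMPLIES 1) OR (0 AND 0)) OR ((1 IMPLIES 0) IMPLIES (1 IMPLIES 0))) -> 1
  row 14 [01110]: (((1 IMPLIES 1) OR (1 AND 0)) OR ((1 IMPLIES 0) IMPLIES (1 IMPLIES 0))) -> 1
  row 15 [01111]: (((1 IMPLIES 1) OR (1 AND 0)) OR ((1 IMPLIES 0) IMPLIES (1 IMPLIES 0))) -> 1
  row 16 [10000]: (((0 IMPLIES 0) OR (0 AND 1)) OR ((0 IMPLIES 1) IMPLIES (0 IMPLIES 1))) -> 1
  row 17 [10001]: (((0 IMPLIES 0) OR (0 AND 1)) OR ((0 IMPLIES 1) IMPLIES (0 IMPLIES 1))) -> 1
  row 18 [10010]: (((0 IMPLIES 0) OR (1 AND 1)) OR ((0 IMPLIES 1) IMPLIES (0 IMPLIES 1))) -> 1
  row 19 [10011]: (((0 IMPLIES 0) OR (1 AND 1)) OR ((0 IMPLIES 1) IMPLIES (0 IMPLIES 1))) -> 1
  row 20 [10100]: (((1 IMPLIES 0) OR (0 AND 1)) OR ((1 IMPLIES 1) IMPLIES (1 IMPLIES 1))) -> 1
  row 21 [10101]: (((1 IMPLIES 0) OR (0 AND 1)) OR ((1 IMPLIES 1) IMPLIES (1 IMPLIES 1))) -> 1
  row 22 [10110]: (((1 IMPLIES 0) OR (1 AND 1)) OR ((1 IMPLIES 1) IMPLIES (1 IMPLIES 1))) -> 1
  row 23 [10111]: (((1 IMPLIES 0) OR (1 AND 1)) OR ((1 IMPLIES 1) IMPLIES (1 IMPLIES 1))) -> 1
  row 24 [11000]: (((0 IMPLIES 1) OR (0 AND 1)) OR ((0 IMPLIES 1) IMPLIES (0 IMPLIES 1))) -> 1
  row 25 [11001]: (((0 IMPLIES 1) OR (0 AND 1)) OR ((0 IMPLIES 1) IMPLIES (0 IMPLIES 1))) -> 1
  row 26 [11010]: (((0 IMPLIES 1) OR (1 AND 1)) OR ((0 IMPLIES 1) IMPLIES (0 IMPLIES 1))) -> 1
  row 27 [11011]: (((0 IMPLIES 1) OR (1 AND 1)) OR ((0 IMPLIES 1) IMPLIES (0 IMPLIES 1))) -> 1
  row 28 [11100]: (((1 IMPLIES 1) OR (0 AND 1)) OR ((1 IMPLIES 1) IMPLIES (1 IMPLIES 1))) -> 1
  row 29 [11101]: (((1 IMPLIES 1) OR (0 AND 1)) OR ((1 IMPLIES 1) IMPLIES (1 IMPLIES 1))) -> 1
  row 30 [11110]: (((1 IMPLIES 1) OR (1 AND 1)) OR ((1 IMPLIES 1) IMPLIES (1 IMPLIES 1))) -> 1
  row 31 [11111]: (((1 IMPLIES 1) OR (1 AND 1)) OR ((1 IMPLIES 1) IMPLIES (1 IMPLIES 1))) -> 1
Full result column, 8 rows per line (x1,x2 fixed per line; x3,x4,x5 runs 000..111 left to right):
  rows 0-7 [x1,x2=00]: 11111111  (ones: 8)
  rows 8-15 [x1,x2=01]: 11111111  (ones: 8)
  rows 16-23 [x1,x2=10]: 11111111  (ones: 8)
  rows 24-31 [x1,x2=11]: 11111111  (ones: 8)
Count of 1-rows = 8+8+8+8 = 32

32
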